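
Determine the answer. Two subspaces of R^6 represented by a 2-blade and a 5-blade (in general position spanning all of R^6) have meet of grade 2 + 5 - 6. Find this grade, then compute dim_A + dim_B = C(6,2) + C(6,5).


Meet grade = grade(A) + grade(B) - n
= 2 + 5 - 6 = 1
C(6,2) = 15
C(6,5) = 6
dim_A + dim_B = 15 + 6 = 21


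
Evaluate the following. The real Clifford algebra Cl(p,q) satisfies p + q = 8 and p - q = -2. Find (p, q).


We need p + q = 8 and p - q = -2.
Adding: 2p = 8 + (-2) = 6, so p = 3.
Then q = 8 - 3 = 5.
(p, q) = (3, 5)


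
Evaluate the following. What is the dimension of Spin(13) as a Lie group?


Spin(n) double-covers SO(n); both have Lie algebra so(n) of dimension n(n-1)/2.
n = 13
n(n-1) = 13 * 12 = 156
dim Spin(13) = 156/2 = 78


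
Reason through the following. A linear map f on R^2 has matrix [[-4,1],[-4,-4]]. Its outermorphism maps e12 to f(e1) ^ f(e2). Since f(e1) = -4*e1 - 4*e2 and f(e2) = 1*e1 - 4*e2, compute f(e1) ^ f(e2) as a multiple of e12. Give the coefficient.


The outermorphism of a linear map f sends e1^e2 to f(e1)^f(e2).
f(e1) = -4*e1 - 4*e2
f(e2) = 1*e1 - 4*e2
f(e1) ^ f(e2) = (-4*e1 - 4*e2) ^ (1*e1 - 4*e2)
= (-4)*(-4)*e12 + (-4)*1*e21
= (16 - (-4))*e12
= 20*e12
Coefficient = 20


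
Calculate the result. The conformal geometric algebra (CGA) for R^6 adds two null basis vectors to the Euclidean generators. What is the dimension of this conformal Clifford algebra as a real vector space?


The conformal model of R^6 uses Cl(7,1): the 6 Euclidean generators plus two extra orthogonal generators e+ (e+^2 = +1) and e- (e-^2 = -1), from which the null vectors e0, einf are built.
Number of generators m = 6 + 2 = 8.
dim Cl(p,q) = 2^m = 2^8 = 256


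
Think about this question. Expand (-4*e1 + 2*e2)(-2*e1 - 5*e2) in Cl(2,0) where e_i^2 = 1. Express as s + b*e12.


Expand: (-4*e1 + 2*e2)(-2*e1 - 5*e2)
= (-4)*(-2)*e1e1 + (-4)*(-5)*e1e2 + 2*(-2)*e2e1 + 2*(-5)*e2e2
Using e1^2 = e2^2 = 1, e2e1 = -e1e2:
Scalar part s = (-4)*(-2) + 2*(-5) = 8 + (-10) = -2
Bivector part b = (-4)*(-5) - 2*(-2) = 20 - (-4) = 24
uv = -2 + 24*e12


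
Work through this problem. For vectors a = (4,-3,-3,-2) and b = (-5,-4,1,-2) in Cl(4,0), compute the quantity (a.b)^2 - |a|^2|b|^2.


a . b = 4*(-5) + (-3)*(-4) + (-3)*1 + (-2)*(-2)
= -20 + 12 + (-3) + 4 = -7
|a|^2 = 4^2 + (-3)^2 + (-3)^2 + (-2)^2 = 38
|b|^2 = (-5)^2 + (-4)^2 + 1^2 + (-2)^2 = 46
(a.b)^2 = (-7)^2 = 49
|a|^2 * |b|^2 = 38 * 46 = 1748
Result = 49 - 1748 = -1699


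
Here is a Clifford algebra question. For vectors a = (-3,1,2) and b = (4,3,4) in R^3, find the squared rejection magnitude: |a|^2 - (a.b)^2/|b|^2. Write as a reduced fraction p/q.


|a|^2 = (-3)^2 + 1^2 + 2^2 = 14
|b|^2 = 4^2 + 3^2 + 4^2 = 41
a . b = (-3)*4 + 1*3 + 2*4 = -1
(a.b)^2 = (-1)^2 = 1
|rej|^2 = 14 - 1/41
= (574 - 1)/41
= 573/41
In lowest terms: 573/41


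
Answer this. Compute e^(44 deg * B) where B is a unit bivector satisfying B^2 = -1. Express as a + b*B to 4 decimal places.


For a unit bivector B with B^2 = -1, the exponential series gives
e^(theta*B) = cos(theta) + sin(theta)*B (the GA analogue of Euler's formula).
theta = 44 degrees = 0.767945 rad
cos(44 deg) = 0.7193
sin(44 deg) = 0.6947
exp(theta*B) = 0.7193 + 0.6947*B


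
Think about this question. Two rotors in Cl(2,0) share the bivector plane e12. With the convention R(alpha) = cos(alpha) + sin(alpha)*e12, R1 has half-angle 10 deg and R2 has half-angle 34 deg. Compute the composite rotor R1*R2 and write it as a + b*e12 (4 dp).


Same-plane rotors commute and their half-angles add:
R1*R2 = cos(a1 + a2) + sin(a1 + a2)*e12.
a1 + a2 = 10 + 34 = 44 deg
cos(44 deg) = 0.7193
sin(44 deg) = 0.6947
R1*R2 = 0.7193 + 0.6947*e12


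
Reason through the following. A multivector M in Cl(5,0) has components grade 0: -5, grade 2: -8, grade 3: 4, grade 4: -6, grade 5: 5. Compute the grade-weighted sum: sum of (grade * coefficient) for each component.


Grade-weighted sum = sum of grade_k * coefficient_k
0*(-5) = 0
2*(-8) = -16
3*4 = 12
4*(-6) = -24
5*5 = 25
Total = 0 + (-16) + 12 + (-24) + 25 = -3


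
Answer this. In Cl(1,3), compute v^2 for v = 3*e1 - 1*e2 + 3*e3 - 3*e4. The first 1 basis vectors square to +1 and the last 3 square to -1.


v^2 = sum of c_i^2 * e_i^2
Positive signature terms (e_i^2 = +1): 3^2 = 9
Negative signature terms (e_j^2 = -1): (-1)^2 + 3^2 + (-3)^2 = 19
v^2 = 9 - 19 = -10


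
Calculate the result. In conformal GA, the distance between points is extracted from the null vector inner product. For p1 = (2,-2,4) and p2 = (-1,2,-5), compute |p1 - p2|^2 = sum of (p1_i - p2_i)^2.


p1 - p2 = (3, -4, 9)
|p1 - p2|^2 = 3^2 + (-4)^2 + 9^2
= 9 + 16 + 81
= 106


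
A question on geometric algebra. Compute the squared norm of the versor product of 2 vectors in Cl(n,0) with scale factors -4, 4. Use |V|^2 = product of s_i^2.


Each vector v_i has |v_i|^2 = s_i^2
Squared scales: (-4)^2 = 16, 4^2 = 16
|V|^2 = 16 * 16
= 256


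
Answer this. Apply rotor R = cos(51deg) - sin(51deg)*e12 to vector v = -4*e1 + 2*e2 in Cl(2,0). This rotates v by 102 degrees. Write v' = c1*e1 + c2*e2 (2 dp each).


Rotor R = cos(51deg) - sin(51deg)*e12
Rotation angle theta = 2 * 51 = 102 degrees
v' = R*v*~R rotates v by theta.
cos(102deg) = -0.2079, sin(102deg) = 0.9781
v'_1 = -4*cos(102deg) - 2*sin(102deg)
= -4*(-0.2079) - 2*0.9781
= -1.12
v'_2 = -4*sin(102deg) + 2*cos(102deg)
= -4*0.9781 + 2*(-0.2079)
= -4.33
v' = -1.12*e1 - 4.33*e2


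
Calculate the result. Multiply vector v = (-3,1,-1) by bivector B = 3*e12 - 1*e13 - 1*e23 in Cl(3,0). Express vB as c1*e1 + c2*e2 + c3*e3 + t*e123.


vB has grade-1 (vector) and grade-3 (trivector) parts: vB = (v _| B) + (v ^ B).
Vector part <vB>_1:
  e1: -v2*b12 - v3*b13 = -(1)*(3) - (-1)*(-1) = -4
  e2: v1*b12 - v3*b23 = (-3)*(3) - (-1)*(-1) = -10
  e3: v1*b13 + v2*b23 = (-3)*(-1) + (1)*(-1) = 2
Trivector part <vB>_3:
  e123: v1*b23 - v2*b13 + v3*b12 = (-3)*(-1) - (1)*(-1) + (-1)*(3) = 1
vB = -4*e1 - 10*e2 + 2*e3 + 1*e123


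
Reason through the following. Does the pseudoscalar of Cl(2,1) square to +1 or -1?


The pseudoscalar I = e1...e_n (product of all n generators) of Cl(p,q) satisfies I^2 = (-1)^(q + n(n-1)/2).
p = 2, q = 1, n = p + q = 3
n(n-1)/2 = 3 * 2 / 2 = 3
Exponent = q + n(n-1)/2 = 1 + 3 = 4
I^2 = (-1)^4 = +1


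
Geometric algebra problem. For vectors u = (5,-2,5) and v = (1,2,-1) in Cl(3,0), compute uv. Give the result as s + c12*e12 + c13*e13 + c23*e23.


In Cl(3,0): e_i^2 = 1, e_ie_j = -e_je_i for i != j.
Scalar part = u . v = 5*1 + (-2)*2 + 5*(-1)
= 5 + (-4) + (-5) = -4
e12 coeff = 5*2 - (-2)*1 = 10 - (-2) = 12
e13 coeff = 5*(-1) - 5*1 = -5 - 5 = -10
e23 coeff = (-2)*(-1) - 5*2 = 2 - 10 = -8
uv = -4 + 12*e12 - 10*e13 - 8*e23


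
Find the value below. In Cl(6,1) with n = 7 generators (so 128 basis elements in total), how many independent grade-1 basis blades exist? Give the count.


Number of grade-k basis blades in Cl(p,q) with n = p + q is C(n, k).
n = 6 + 1 = 7
C(7, 1) = 7! / (1! * 6!)
= 5040 / (1 * 720)
= 7


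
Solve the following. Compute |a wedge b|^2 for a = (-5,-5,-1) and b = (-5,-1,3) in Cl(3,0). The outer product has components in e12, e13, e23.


a wedge b = (a1*b2 - a2*b1)*e12 + (a1*b3 - a3*b1)*e13 + (a2*b3 - a3*b2)*e23
e12 coeff: (-5)*(-1) - (-5)*(-5) = 5 - 25 = -20
e13 coeff: (-5)*3 - (-1)*(-5) = -15 - 5 = -20
e23 coeff: (-5)*3 - (-1)*(-1) = -15 - 1 = -16
|a wedge b|^2 = (-20)^2 + (-20)^2 + (-16)^2
= 400 + 400 + 256
= 1056


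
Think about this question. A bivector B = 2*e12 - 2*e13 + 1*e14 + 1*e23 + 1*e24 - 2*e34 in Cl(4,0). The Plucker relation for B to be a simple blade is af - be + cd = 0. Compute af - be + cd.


Plucker relation: af - be + cd
a*f = 2*(-2) = -4
b*e = (-2)*1 = -2
c*d = 1*1 = 1
af - be + cd = -4 - (-2) + 1
= -1


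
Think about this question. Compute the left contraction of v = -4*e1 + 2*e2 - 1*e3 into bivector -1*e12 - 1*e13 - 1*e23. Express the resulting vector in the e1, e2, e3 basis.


Left contraction v _| B = <vB>_1 (grade-1 part of the geometric product vB).
Using e1_|e12 = e2, e2_|e12 = -e1, e1_|e13 = e3, e3_|e13 = -e1, e2_|e23 = e3, e3_|e23 = -e2:
e1 coeff: -v2*b12 - v3*b13 = -(2)*(-1) - (-1)*(-1) = 1
e2 coeff: v1*b12 - v3*b23 = (-4)*(-1) - (-1)*(-1) = 3
e3 coeff: v1*b13 + v2*b23 = (-4)*(-1) + (2)*(-1) = 2
v _| B = 1*e1 + 3*e2 + 2*e3


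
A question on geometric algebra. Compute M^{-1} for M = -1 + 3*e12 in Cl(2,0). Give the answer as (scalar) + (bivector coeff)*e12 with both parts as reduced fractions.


M = -1 + 3*e12, where e12^2 = -1.
Since M commutes with its reverse ~M = a - b*e12, M * ~M = a^2 - b^2*e12^2 = a^2 + b^2.
So M^{-1} = ~M / (a^2 + b^2) = (a - b*e12)/(a^2 + b^2).
a^2 + b^2 = 1 + 9 = 10
Scalar part = -1/10 = -1/10
Bivector coeff = -3/10 = -3/10
M^{-1} = -1/10 - 3/10*e12


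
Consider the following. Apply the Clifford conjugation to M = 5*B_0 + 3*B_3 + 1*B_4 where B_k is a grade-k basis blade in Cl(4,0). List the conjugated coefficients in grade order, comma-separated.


Clifford conjugate sign for grade k: (-1)^(k(k+1)/2)
Grade 0: (-1)^(0*1/2) = (-1)^0 = 1, coeff 5 -> 5
Grade 3: (-1)^(3*4/2) = (-1)^6 = 1, coeff 3 -> 3
Grade 4: (-1)^(4*5/2) = (-1)^10 = 1, coeff 1 -> 1
Conjugated coefficients: 5, 3, 1


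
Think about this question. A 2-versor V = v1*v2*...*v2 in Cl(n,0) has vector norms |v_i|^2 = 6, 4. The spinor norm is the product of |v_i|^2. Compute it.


Spinor norm N(V) = |v1|^2 * |v2|^2 * ... * |v2|^2
= 6 * 4
Running product: 6, 24
N(V) = 24


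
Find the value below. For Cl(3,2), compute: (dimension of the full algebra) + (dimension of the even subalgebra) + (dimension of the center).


n = 3 + 2 = 5
Total dim = 2^5 = 32
Even subalgebra dim = 2^4 = 16
n is odd, so center dim = 2
Sum = 32 + 16 + 2 = 50


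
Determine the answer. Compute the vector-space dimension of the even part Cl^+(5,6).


Even subalgebra dimension = 2^(n-1)
n = 5 + 6 = 11
2^(11 - 1) = 2^10 = 1024
Verification: sum of C(11,k) for even k = 1 + 55 + 330 + 462 + 165 + 11 = 1024
Result = 1024


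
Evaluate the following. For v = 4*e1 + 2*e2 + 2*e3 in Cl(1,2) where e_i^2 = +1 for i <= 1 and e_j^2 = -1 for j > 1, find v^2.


v^2 = sum of c_i^2 * e_i^2
Positive signature terms (e_i^2 = +1): 4^2 = 16
Negative signature terms (e_j^2 = -1): 2^2 + 2^2 = 8
v^2 = 16 - 8 = 8


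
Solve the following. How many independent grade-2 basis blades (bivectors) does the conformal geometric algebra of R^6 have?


The conformal model of R^6 uses Cl(7,1) with m = 6 + 2 = 8 generators.
Number of grade-2 blades = C(m, 2) = C(8, 2)
= 8*7/2 = 28


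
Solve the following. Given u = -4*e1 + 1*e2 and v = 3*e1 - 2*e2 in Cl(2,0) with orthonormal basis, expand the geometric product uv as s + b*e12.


Expand: (-4*e1 + 1*e2)(3*e1 - 2*e2)
= (-4)*3*e1e1 + (-4)*(-2)*e1e2 + 1*3*e2e1 + 1*(-2)*e2e2
Using e1^2 = e2^2 = 1, e2e1 = -e1e2:
Scalar part s = (-4)*3 + 1*(-2) = -12 + (-2) = -14
Bivector part b = (-4)*(-2) - 1*3 = 8 - 3 = 5
uv = -14 + 5*e12


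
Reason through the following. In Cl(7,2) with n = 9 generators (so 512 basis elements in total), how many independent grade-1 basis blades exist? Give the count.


Number of grade-k basis blades in Cl(p,q) with n = p + q is C(n, k).
n = 7 + 2 = 9
C(9, 1) = 9! / (1! * 8!)
= 362880 / (1 * 40320)
= 9


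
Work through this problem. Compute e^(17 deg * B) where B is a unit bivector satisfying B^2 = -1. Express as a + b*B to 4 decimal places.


For a unit bivector B with B^2 = -1, the exponential series gives
e^(theta*B) = cos(theta) + sin(theta)*B (the GA analogue of Euler's formula).
theta = 17 degrees = 0.296706 rad
cos(17 deg) = 0.9563
sin(17 deg) = 0.2924
exp(theta*B) = 0.9563 + 0.2924*B


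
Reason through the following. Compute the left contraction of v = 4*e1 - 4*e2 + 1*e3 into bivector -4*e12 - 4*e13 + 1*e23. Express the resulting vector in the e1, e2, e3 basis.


Left contraction v _| B = <vB>_1 (grade-1 part of the geometric product vB).
Using e1_|e12 = e2, e2_|e12 = -e1, e1_|e13 = e3, e3_|e13 = -e1, e2_|e23 = e3, e3_|e23 = -e2:
e1 coeff: -v2*b12 - v3*b13 = -(-4)*(-4) - (1)*(-4) = -12
e2 coeff: v1*b12 - v3*b23 = (4)*(-4) - (1)*(1) = -17
e3 coeff: v1*b13 + v2*b23 = (4)*(-4) + (-4)*(1) = -20
v _| B = -12*e1 - 17*e2 - 20*e3


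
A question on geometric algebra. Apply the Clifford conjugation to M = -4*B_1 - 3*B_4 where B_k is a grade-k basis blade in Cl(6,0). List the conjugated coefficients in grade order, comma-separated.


Clifford conjugate sign for grade k: (-1)^(k(k+1)/2)
Grade 1: (-1)^(1*2/2) = (-1)^1 = -1, coeff -4 -> 4
Grade 4: (-1)^(4*5/2) = (-1)^10 = 1, coeff -3 -> -3
Conjugated coefficients: 4, -3


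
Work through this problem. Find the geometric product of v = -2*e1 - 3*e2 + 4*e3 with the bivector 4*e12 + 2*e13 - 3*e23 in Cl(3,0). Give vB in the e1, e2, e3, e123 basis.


vB has grade-1 (vector) and grade-3 (trivector) parts: vB = (v _| B) + (v ^ B).
Vector part <vB>_1:
  e1: -v2*b12 - v3*b13 = -(-3)*(4) - (4)*(2) = 4
  e2: v1*b12 - v3*b23 = (-2)*(4) - (4)*(-3) = 4
  e3: v1*b13 + v2*b23 = (-2)*(2) + (-3)*(-3) = 5
Trivector part <vB>_3:
  e123: v1*b23 - v2*b13 + v3*b12 = (-2)*(-3) - (-3)*(2) + (4)*(4) = 28
vB = 4*e1 + 4*e2 + 5*e3 + 28*e123


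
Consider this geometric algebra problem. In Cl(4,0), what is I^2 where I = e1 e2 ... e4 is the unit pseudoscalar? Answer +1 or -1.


The pseudoscalar I = e1...e_n (product of all n generators) of Cl(p,q) satisfies I^2 = (-1)^(q + n(n-1)/2).
p = 4, q = 0, n = p + q = 4
n(n-1)/2 = 4 * 3 / 2 = 6
Exponent = q + n(n-1)/2 = 0 + 6 = 6
I^2 = (-1)^6 = +1


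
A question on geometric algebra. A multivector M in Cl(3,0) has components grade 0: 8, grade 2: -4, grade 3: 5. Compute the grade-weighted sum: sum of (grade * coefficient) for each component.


Grade-weighted sum = sum of grade_k * coefficient_k
0*8 = 0
2*(-4) = -8
3*5 = 15
Total = 0 + (-8) + 15 = 7


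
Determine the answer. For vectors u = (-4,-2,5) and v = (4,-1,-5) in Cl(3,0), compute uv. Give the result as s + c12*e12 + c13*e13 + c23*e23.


In Cl(3,0): e_i^2 = 1, e_ie_j = -e_je_i for i != j.
Scalar part = u . v = (-4)*4 + (-2)*(-1) + 5*(-5)
= -16 + 2 + (-25) = -39
e12 coeff = (-4)*(-1) - (-2)*4 = 4 - (-8) = 12
e13 coeff = (-4)*(-5) - 5*4 = 20 - 20 = 0
e23 coeff = (-2)*(-5) - 5*(-1) = 10 - (-5) = 15
uv = -39 + 12*e12 + 0*e13 + 15*e23


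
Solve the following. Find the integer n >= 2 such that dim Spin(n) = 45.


dim Spin(n) = dim so(n) = n(n-1)/2.
Solve n(n-1)/2 = 45, i.e. n^2 - n - 90 = 0.
Discriminant = 1 + 8*45 = 361
n = (1 + sqrt(361))/2 = (1 + 19)/2 = 10


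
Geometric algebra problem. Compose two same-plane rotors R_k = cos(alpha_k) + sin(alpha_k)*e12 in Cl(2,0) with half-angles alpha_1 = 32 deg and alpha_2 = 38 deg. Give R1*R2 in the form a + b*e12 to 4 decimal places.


Same-plane rotors commute and their half-angles add:
R1*R2 = cos(a1 + a2) + sin(a1 + a2)*e12.
a1 + a2 = 32 + 38 = 70 deg
cos(70 deg) = 0.3420
sin(70 deg) = 0.9397
R1*R2 = 0.3420 + 0.9397*e12


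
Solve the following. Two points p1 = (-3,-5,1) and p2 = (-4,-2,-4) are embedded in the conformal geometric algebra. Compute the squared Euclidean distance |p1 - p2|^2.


p1 - p2 = (1, -3, 5)
|p1 - p2|^2 = 1^2 + (-3)^2 + 5^2
= 1 + 9 + 25
= 35


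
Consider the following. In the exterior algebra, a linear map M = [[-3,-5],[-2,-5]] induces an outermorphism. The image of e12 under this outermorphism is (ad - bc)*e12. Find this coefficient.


The outermorphism of a linear map f sends e1^e2 to f(e1)^f(e2).
f(e1) = -3*e1 - 2*e2
f(e2) = -5*e1 - 5*e2
f(e1) ^ f(e2) = (-3*e1 - 2*e2) ^ (-5*e1 - 5*e2)
= (-3)*(-5)*e12 + (-2)*(-5)*e21
= (15 - 10)*e12
= 5*e12
Coefficient = 5


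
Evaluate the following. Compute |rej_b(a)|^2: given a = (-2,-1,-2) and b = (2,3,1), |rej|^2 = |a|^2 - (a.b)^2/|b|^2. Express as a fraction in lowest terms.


|a|^2 = (-2)^2 + (-1)^2 + (-2)^2 = 9
|b|^2 = 2^2 + 3^2 + 1^2 = 14
a . b = (-2)*2 + (-1)*3 + (-2)*1 = -9
(a.b)^2 = (-9)^2 = 81
|rej|^2 = 9 - 81/14
= (126 - 81)/14
= 45/14
In lowest terms: 45/14


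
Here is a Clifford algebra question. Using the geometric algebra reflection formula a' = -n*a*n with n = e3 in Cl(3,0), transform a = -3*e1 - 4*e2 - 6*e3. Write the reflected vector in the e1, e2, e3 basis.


Reflection formula: a' = -n*a*n, with n = e3 (unit vector, n^2 = 1).
For reflection through hyperplane perp to e3:
The component along e3 flips sign, others stay.
a = (-3, -4, -6)
a' = (-3, -4, 6)
a' = -3*e1 - 4*e2 + 6*e3


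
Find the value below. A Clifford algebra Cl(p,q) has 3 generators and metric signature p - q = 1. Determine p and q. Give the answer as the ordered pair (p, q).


We need p + q = 3 and p - q = 1.
Adding: 2p = 3 + 1 = 4, so p = 2.
Then q = 3 - 2 = 1.
(p, q) = (2, 1)


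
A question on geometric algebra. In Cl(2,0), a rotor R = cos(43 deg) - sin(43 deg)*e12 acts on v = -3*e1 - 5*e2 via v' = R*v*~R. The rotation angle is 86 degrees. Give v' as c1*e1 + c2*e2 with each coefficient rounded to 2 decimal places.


Rotor R = cos(43deg) - sin(43deg)*e12
Rotation angle theta = 2 * 43 = 86 degrees
v' = R*v*~R rotates v by theta.
cos(86deg) = 0.0698, sin(86deg) = 0.9976
v'_1 = -3*cos(86deg) - (-5)*sin(86deg)
= -3*0.0698 - (-5)*0.9976
= 4.78
v'_2 = -3*sin(86deg) + (-5)*cos(86deg)
= -3*0.9976 + (-5)*0.0698
= -3.34
v' = 4.78*e1 - 3.34*e2


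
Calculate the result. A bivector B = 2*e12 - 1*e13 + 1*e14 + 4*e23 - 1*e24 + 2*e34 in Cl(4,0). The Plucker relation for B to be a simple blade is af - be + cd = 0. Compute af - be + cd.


Plucker relation: af - be + cd
a*f = 2*2 = 4
b*e = (-1)*(-1) = 1
c*d = 1*4 = 4
af - be + cd = 4 - 1 + 4
= 7


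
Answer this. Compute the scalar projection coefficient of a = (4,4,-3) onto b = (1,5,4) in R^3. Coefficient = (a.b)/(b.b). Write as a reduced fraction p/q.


Projection coefficient = (a . b) / (b . b)
a . b = 4*1 + 4*5 + (-3)*4
= 4 + 20 + (-12) = 12
b . b = 1^2 + 5^2 + 4^2
= 1 + 25 + 16 = 42
Coefficient = 12/42
In lowest terms: 2/7


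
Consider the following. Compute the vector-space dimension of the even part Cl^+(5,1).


Even subalgebra dimension = 2^(n-1)
n = 5 + 1 = 6
2^(6 - 1) = 2^5 = 32
Verification: sum of C(6,k) for even k = 1 + 15 + 15 + 1 = 32
Result = 32


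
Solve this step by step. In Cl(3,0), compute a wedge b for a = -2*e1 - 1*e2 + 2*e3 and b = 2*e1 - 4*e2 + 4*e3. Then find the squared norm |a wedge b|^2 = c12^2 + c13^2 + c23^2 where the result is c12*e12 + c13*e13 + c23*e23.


a wedge b = (a1*b2 - a2*b1)*e12 + (a1*b3 - a3*b1)*e13 + (a2*b3 - a3*b2)*e23
e12 coeff: (-2)*(-4) - (-1)*2 = 8 - (-2) = 10
e13 coeff: (-2)*4 - 2*2 = -8 - 4 = -12
e23 coeff: (-1)*4 - 2*(-4) = -4 - (-8) = 4
|a wedge b|^2 = 10^2 + (-12)^2 + 4^2
= 100 + 144 + 16
= 260


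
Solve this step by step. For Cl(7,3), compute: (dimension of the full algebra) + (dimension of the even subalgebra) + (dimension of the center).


n = 7 + 3 = 10
Total dim = 2^10 = 1024
Even subalgebra dim = 2^9 = 512
n is even, so center dim = 1
Sum = 1024 + 512 + 1 = 1537


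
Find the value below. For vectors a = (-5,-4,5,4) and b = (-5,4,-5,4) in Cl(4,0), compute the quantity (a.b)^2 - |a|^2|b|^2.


a . b = (-5)*(-5) + (-4)*4 + 5*(-5) + 4*4
= 25 + (-16) + (-25) + 16 = 0
|a|^2 = (-5)^2 + (-4)^2 + 5^2 + 4^2 = 82
|b|^2 = (-5)^2 + 4^2 + (-5)^2 + 4^2 = 82
(a.b)^2 = 0^2 = 0
|a|^2 * |b|^2 = 82 * 82 = 6724
Result = 0 - 6724 = -6724


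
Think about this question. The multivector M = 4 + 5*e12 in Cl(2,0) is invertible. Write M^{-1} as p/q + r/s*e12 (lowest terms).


M = 4 + 5*e12, where e12^2 = -1.
Since M commutes with its reverse ~M = a - b*e12, M * ~M = a^2 - b^2*e12^2 = a^2 + b^2.
So M^{-1} = ~M / (a^2 + b^2) = (a - b*e12)/(a^2 + b^2).
a^2 + b^2 = 16 + 25 = 41
Scalar part = 4/41 = 4/41
Bivector coeff = -5/41 = -5/41
M^{-1} = 4/41 - 5/41*e12


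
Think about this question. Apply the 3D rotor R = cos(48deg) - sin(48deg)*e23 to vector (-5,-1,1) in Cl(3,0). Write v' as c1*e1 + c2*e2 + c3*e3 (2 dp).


Rotor R = cos(48deg) - sin(48deg)*e23
Rotation angle theta = 2 * 48 = 96 degrees in the e23 plane (e2 -> e3).
The component perpendicular to the plane (e1) is invariant: v'_1 = v1 = -5.00
cos(96deg) = -0.1045, sin(96deg) = 0.9945
v'_2 = v2*cos(theta) - v3*sin(theta) = -1*(-0.1045) - 1*0.9945 = -0.89
v'_3 = v2*sin(theta) + v3*cos(theta) = -1*0.9945 + 1*(-0.1045) = -1.10
v' = -5.00*e1 - 0.89*e2 - 1.10*e3


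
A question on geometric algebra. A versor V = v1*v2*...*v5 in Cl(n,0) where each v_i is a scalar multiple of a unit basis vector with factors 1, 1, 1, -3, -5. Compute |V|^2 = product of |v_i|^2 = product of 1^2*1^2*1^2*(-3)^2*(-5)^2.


Each vector v_i has |v_i|^2 = s_i^2
Squared scales: 1^2 = 1, 1^2 = 1, 1^2 = 1, (-3)^2 = 9, (-5)^2 = 25
|V|^2 = 1 * 1 * 1 * 9 * 25
= 225


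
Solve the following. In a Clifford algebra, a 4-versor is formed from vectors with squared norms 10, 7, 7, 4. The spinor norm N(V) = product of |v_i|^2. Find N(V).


Spinor norm N(V) = |v1|^2 * |v2|^2 * ... * |v4|^2
= 10 * 7 * 7 * 4
Running product: 10, 70, 490, 1960
N(V) = 1960


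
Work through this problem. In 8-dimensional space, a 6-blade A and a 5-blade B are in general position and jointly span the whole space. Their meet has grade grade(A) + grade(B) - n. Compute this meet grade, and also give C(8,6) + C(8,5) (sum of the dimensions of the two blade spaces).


Meet grade = grade(A) + grade(B) - n
= 6 + 5 - 8 = 3
C(8,6) = 28
C(8,5) = 56
dim_A + dim_B = 28 + 56 = 84


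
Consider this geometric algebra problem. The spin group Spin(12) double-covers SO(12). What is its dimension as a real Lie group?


Spin(n) double-covers SO(n); both have Lie algebra so(n) of dimension n(n-1)/2.
n = 12
n(n-1) = 12 * 11 = 132
dim Spin(12) = 132/2 = 66


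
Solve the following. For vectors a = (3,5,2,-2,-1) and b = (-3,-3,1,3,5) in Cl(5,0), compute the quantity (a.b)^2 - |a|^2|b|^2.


a . b = 3*(-3) + 5*(-3) + 2*1 + (-2)*3 + (-1)*5
= -9 + (-15) + 2 + (-6) + (-5) = -33
|a|^2 = 3^2 + 5^2 + 2^2 + (-2)^2 + (-1)^2 = 43
|b|^2 = (-3)^2 + (-3)^2 + 1^2 + 3^2 + 5^2 = 53
(a.b)^2 = (-33)^2 = 1089
|a|^2 * |b|^2 = 43 * 53 = 2279
Result = 1089 - 2279 = -1190


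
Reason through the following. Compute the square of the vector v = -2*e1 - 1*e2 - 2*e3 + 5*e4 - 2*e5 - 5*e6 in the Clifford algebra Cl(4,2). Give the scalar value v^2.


v^2 = sum of c_i^2 * e_i^2
Positive signature terms (e_i^2 = +1): (-2)^2 + (-1)^2 + (-2)^2 + 5^2 = 34
Negative signature terms (e_j^2 = -1): (-2)^2 + (-5)^2 = 29
v^2 = 34 - 29 = 5


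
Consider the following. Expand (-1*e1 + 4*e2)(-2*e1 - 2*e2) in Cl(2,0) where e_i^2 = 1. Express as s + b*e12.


Expand: (-1*e1 + 4*e2)(-2*e1 - 2*e2)
= (-1)*(-2)*e1e1 + (-1)*(-2)*e1e2 + 4*(-2)*e2e1 + 4*(-2)*e2e2
Using e1^2 = e2^2 = 1, e2e1 = -e1e2:
Scalar part s = (-1)*(-2) + 4*(-2) = 2 + (-8) = -6
Bivector part b = (-1)*(-2) - 4*(-2) = 2 - (-8) = 10
uv = -6 + 10*e12


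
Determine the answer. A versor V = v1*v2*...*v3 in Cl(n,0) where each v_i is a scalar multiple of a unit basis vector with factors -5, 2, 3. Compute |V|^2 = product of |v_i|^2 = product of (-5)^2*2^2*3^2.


Each vector v_i has |v_i|^2 = s_i^2
Squared scales: (-5)^2 = 25, 2^2 = 4, 3^2 = 9
|V|^2 = 25 * 4 * 9
= 900


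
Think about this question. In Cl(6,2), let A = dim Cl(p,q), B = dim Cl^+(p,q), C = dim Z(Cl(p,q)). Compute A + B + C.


n = 6 + 2 = 8
Total dim = 2^8 = 256
Even subalgebra dim = 2^7 = 128
n is even, so center dim = 1
Sum = 256 + 128 + 1 = 385


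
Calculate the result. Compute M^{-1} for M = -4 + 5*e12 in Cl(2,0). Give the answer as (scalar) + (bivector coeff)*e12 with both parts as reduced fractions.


M = -4 + 5*e12, where e12^2 = -1.
Since M commutes with its reverse ~M = a - b*e12, M * ~M = a^2 - b^2*e12^2 = a^2 + b^2.
So M^{-1} = ~M / (a^2 + b^2) = (a - b*e12)/(a^2 + b^2).
a^2 + b^2 = 16 + 25 = 41
Scalar part = -4/41 = -4/41
Bivector coeff = -5/41 = -5/41
M^{-1} = -4/41 - 5/41*e12


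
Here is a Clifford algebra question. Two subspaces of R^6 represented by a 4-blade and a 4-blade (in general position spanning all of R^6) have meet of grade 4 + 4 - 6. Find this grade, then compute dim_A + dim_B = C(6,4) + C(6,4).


Meet grade = grade(A) + grade(B) - n
= 4 + 4 - 6 = 2
C(6,4) = 15
C(6,4) = 15
dim_A + dim_B = 15 + 15 = 30


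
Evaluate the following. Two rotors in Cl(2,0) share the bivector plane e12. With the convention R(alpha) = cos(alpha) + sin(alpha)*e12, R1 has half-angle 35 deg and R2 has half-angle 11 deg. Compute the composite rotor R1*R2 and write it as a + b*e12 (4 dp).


Same-plane rotors commute and their half-angles add:
R1*R2 = cos(a1 + a2) + sin(a1 + a2)*e12.
a1 + a2 = 35 + 11 = 46 deg
cos(46 deg) = 0.6947
sin(46 deg) = 0.7193
R1*R2 = 0.6947 + 0.7193*e12


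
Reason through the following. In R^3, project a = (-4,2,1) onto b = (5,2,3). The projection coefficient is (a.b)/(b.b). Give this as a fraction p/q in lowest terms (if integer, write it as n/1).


Projection coefficient = (a . b) / (b . b)
a . b = (-4)*5 + 2*2 + 1*3
= -20 + 4 + 3 = -13
b . b = 5^2 + 2^2 + 3^2
= 25 + 4 + 9 = 38
Coefficient = -13/38
In lowest terms: -13/38


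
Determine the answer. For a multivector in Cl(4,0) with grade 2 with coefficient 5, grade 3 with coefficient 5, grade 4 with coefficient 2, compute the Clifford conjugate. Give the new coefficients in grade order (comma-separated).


Clifford conjugate sign for grade k: (-1)^(k(k+1)/2)
Grade 2: (-1)^(2*3/2) = (-1)^3 = -1, coeff 5 -> -5
Grade 3: (-1)^(3*4/2) = (-1)^6 = 1, coeff 5 -> 5
Grade 4: (-1)^(4*5/2) = (-1)^10 = 1, coeff 2 -> 2
Conjugated coefficients: -5, 5, 2


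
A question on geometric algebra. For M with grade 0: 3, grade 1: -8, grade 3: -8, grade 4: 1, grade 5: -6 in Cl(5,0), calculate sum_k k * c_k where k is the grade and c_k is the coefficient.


Grade-weighted sum = sum of grade_k * coefficient_k
0*3 = 0
1*(-8) = -8
3*(-8) = -24
4*1 = 4
5*(-6) = -30
Total = 0 + (-8) + (-24) + 4 + (-30) = -58


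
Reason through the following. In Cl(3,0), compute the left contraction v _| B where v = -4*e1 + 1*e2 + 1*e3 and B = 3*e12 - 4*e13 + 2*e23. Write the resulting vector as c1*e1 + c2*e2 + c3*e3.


Left contraction v _| B = <vB>_1 (grade-1 part of the geometric product vB).
Using e1_|e12 = e2, e2_|e12 = -e1, e1_|e13 = e3, e3_|e13 = -e1, e2_|e23 = e3, e3_|e23 = -e2:
e1 coeff: -v2*b12 - v3*b13 = -(1)*(3) - (1)*(-4) = 1
e2 coeff: v1*b12 - v3*b23 = (-4)*(3) - (1)*(2) = -14
e3 coeff: v1*b13 + v2*b23 = (-4)*(-4) + (1)*(2) = 18
v _| B = 1*e1 - 14*e2 + 18*e3


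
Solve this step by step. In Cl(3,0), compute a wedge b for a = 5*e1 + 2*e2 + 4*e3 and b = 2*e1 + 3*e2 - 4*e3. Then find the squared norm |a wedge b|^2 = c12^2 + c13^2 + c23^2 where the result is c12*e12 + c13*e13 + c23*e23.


a wedge b = (a1*b2 - a2*b1)*e12 + (a1*b3 - a3*b1)*e13 + (a2*b3 - a3*b2)*e23
e12 coeff: 5*3 - 2*2 = 15 - 4 = 11
e13 coeff: 5*(-4) - 4*2 = -20 - 8 = -28
e23 coeff: 2*(-4) - 4*3 = -8 - 12 = -20
|a wedge b|^2 = 11^2 + (-28)^2 + (-20)^2
= 121 + 784 + 400
= 1305


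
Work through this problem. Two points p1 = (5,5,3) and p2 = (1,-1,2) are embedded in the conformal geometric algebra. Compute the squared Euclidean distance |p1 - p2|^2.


p1 - p2 = (4, 6, 1)
|p1 - p2|^2 = 4^2 + 6^2 + 1^2
= 16 + 36 + 1
= 53


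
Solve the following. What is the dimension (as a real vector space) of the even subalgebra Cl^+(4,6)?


Even subalgebra dimension = 2^(n-1)
n = 4 + 6 = 10
2^(10 - 1) = 2^9 = 512
Verification: sum of C(10,k) for even k = 1 + 45 + 210 + 210 + 45 + 1 = 512
Result = 512


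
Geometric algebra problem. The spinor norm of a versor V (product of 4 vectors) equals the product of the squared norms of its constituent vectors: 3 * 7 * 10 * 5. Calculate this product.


Spinor norm N(V) = |v1|^2 * |v2|^2 * ... * |v4|^2
= 3 * 7 * 10 * 5
Running product: 3, 21, 210, 1050
N(V) = 1050


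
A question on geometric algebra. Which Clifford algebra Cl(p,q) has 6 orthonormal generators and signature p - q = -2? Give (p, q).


We need p + q = 6 and p - q = -2.
Adding: 2p = 6 + (-2) = 4, so p = 2.
Then q = 6 - 2 = 4.
(p, q) = (2, 4)


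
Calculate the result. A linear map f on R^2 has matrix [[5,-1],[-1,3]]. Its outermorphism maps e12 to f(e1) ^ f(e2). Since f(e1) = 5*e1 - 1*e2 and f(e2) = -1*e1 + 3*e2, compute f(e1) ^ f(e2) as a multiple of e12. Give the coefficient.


The outermorphism of a linear map f sends e1^e2 to f(e1)^f(e2).
f(e1) = 5*e1 - 1*e2
f(e2) = -1*e1 + 3*e2
f(e1) ^ f(e2) = (5*e1 - 1*e2) ^ (-1*e1 + 3*e2)
= 5*3*e12 + (-1)*(-1)*e21
= (15 - 1)*e12
= 14*e12
Coefficient = 14


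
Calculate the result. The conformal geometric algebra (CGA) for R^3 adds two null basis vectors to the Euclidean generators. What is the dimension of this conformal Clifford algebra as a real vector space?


The conformal model of R^3 uses Cl(4,1): the 3 Euclidean generators plus two extra orthogonal generators e+ (e+^2 = +1) and e- (e-^2 = -1), from which the null vectors e0, einf are built.
Number of generators m = 3 + 2 = 5.
dim Cl(p,q) = 2^m = 2^5 = 32


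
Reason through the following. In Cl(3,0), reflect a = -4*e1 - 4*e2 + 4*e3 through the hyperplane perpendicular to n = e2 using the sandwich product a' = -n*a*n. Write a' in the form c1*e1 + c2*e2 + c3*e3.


Reflection formula: a' = -n*a*n, with n = e2 (unit vector, n^2 = 1).
For reflection through hyperplane perp to e2:
The component along e2 flips sign, others stay.
a = (-4, -4, 4)
a' = (-4, 4, 4)
a' = -4*e1 + 4*e2 + 4*e3


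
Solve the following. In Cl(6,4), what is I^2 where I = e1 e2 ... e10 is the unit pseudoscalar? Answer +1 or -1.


The pseudoscalar I = e1...e_n (product of all n generators) of Cl(p,q) satisfies I^2 = (-1)^(q + n(n-1)/2).
p = 6, q = 4, n = p + q = 10
n(n-1)/2 = 10 * 9 / 2 = 45
Exponent = q + n(n-1)/2 = 4 + 45 = 49
I^2 = (-1)^49 = -1


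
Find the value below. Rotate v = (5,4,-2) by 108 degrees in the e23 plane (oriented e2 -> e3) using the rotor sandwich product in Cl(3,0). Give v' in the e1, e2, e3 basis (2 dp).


Rotor R = cos(54deg) - sin(54deg)*e23
Rotation angle theta = 2 * 54 = 108 degrees in the e23 plane (e2 -> e3).
The component perpendicular to the plane (e1) is invariant: v'_1 = v1 = 5.00
cos(108deg) = -0.3090, sin(108deg) = 0.9511
v'_2 = v2*cos(theta) - v3*sin(theta) = 4*(-0.3090) - (-2)*0.9511 = 0.67
v'_3 = v2*sin(theta) + v3*cos(theta) = 4*0.9511 + (-2)*(-0.3090) = 4.42
v' = 5.00*e1 + 0.67*e2 + 4.42*e3


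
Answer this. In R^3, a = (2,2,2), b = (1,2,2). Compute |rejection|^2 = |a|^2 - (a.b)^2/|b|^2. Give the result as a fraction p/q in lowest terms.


|a|^2 = 2^2 + 2^2 + 2^2 = 12
|b|^2 = 1^2 + 2^2 + 2^2 = 9
a . b = 2*1 + 2*2 + 2*2 = 10
(a.b)^2 = 10^2 = 100
|rej|^2 = 12 - 100/9
= (108 - 100)/9
= 8/9
In lowest terms: 8/9


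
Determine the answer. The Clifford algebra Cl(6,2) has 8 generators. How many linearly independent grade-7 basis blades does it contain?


Number of grade-k basis blades in Cl(p,q) with n = p + q is C(n, k).
n = 6 + 2 = 8
C(8, 7) = 8! / (7! * 1!)
= 40320 / (5040 * 1)
= 8


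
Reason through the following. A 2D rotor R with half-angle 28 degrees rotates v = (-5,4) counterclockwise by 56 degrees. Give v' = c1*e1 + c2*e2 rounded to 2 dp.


Rotor R = cos(28deg) - sin(28deg)*e12
Rotation angle theta = 2 * 28 = 56 degrees
v' = R*v*~R rotates v by theta.
cos(56deg) = 0.5592, sin(56deg) = 0.8290
v'_1 = -5*cos(56deg) - 4*sin(56deg)
= -5*0.5592 - 4*0.8290
= -6.11
v'_2 = -5*sin(56deg) + 4*cos(56deg)
= -5*0.8290 + 4*0.5592
= -1.91
v' = -6.11*e1 - 1.91*e2


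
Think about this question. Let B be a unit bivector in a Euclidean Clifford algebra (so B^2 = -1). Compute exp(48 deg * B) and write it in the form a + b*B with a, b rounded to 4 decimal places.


For a unit bivector B with B^2 = -1, the exponential series gives
e^(theta*B) = cos(theta) + sin(theta)*B (the GA analogue of Euler's formula).
theta = 48 degrees = 0.837758 rad
cos(48 deg) = 0.6691
sin(48 deg) = 0.7431
exp(theta*B) = 0.6691 + 0.7431*B


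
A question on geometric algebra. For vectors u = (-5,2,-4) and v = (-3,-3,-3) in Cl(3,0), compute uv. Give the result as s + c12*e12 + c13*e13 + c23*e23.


In Cl(3,0): e_i^2 = 1, e_ie_j = -e_je_i for i != j.
Scalar part = u . v = (-5)*(-3) + 2*(-3) + (-4)*(-3)
= 15 + (-6) + 12 = 21
e12 coeff = (-5)*(-3) - 2*(-3) = 15 - (-6) = 21
e13 coeff = (-5)*(-3) - (-4)*(-3) = 15 - 12 = 3
e23 coeff = 2*(-3) - (-4)*(-3) = -6 - 12 = -18
uv = 21 + 21*e12 + 3*e13 - 18*e23


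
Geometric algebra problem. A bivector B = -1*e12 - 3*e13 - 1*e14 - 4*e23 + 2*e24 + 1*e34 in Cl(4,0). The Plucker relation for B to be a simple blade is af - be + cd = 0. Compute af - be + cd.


Plucker relation: af - be + cd
a*f = (-1)*1 = -1
b*e = (-3)*2 = -6
c*d = (-1)*(-4) = 4
af - be + cd = -1 - (-6) + 4
= 9


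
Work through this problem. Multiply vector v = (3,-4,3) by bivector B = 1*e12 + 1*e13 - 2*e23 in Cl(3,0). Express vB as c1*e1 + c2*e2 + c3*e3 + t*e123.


vB has grade-1 (vector) and grade-3 (trivector) parts: vB = (v _| B) + (v ^ B).
Vector part <vB>_1:
  e1: -v2*b12 - v3*b13 = -(-4)*(1) - (3)*(1) = 1
  e2: v1*b12 - v3*b23 = (3)*(1) - (3)*(-2) = 9
  e3: v1*b13 + v2*b23 = (3)*(1) + (-4)*(-2) = 11
Trivector part <vB>_3:
  e123: v1*b23 - v2*b13 + v3*b12 = (3)*(-2) - (-4)*(1) + (3)*(1) = 1
vB = 1*e1 + 9*e2 + 11*e3 + 1*e123


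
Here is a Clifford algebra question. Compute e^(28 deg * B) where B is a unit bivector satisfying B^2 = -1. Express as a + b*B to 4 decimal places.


For a unit bivector B with B^2 = -1, the exponential series gives
e^(theta*B) = cos(theta) + sin(theta)*B (the GA analogue of Euler's formula).
theta = 28 degrees = 0.488692 rad
cos(28 deg) = 0.8829
sin(28 deg) = 0.4695
exp(theta*B) = 0.8829 + 0.4695*B


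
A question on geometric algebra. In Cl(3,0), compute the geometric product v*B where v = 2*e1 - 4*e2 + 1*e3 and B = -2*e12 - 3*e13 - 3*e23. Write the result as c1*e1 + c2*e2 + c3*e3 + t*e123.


vB has grade-1 (vector) and grade-3 (trivector) parts: vB = (v _| B) + (v ^ B).
Vector part <vB>_1:
  e1: -v2*b12 - v3*b13 = -(-4)*(-2) - (1)*(-3) = -5
  e2: v1*b12 - v3*b23 = (2)*(-2) - (1)*(-3) = -1
  e3: v1*b13 + v2*b23 = (2)*(-3) + (-4)*(-3) = 6
Trivector part <vB>_3:
  e123: v1*b23 - v2*b13 + v3*b12 = (2)*(-3) - (-4)*(-3) + (1)*(-2) = -20
vB = -5*e1 - 1*e2 + 6*e3 - 20*e123


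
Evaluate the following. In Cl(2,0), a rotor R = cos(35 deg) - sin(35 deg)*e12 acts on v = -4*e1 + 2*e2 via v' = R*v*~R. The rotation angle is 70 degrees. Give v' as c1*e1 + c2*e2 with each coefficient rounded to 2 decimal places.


Rotor R = cos(35deg) - sin(35deg)*e12
Rotation angle theta = 2 * 35 = 70 degrees
v' = R*v*~R rotates v by theta.
cos(70deg) = 0.3420, sin(70deg) = 0.9397
v'_1 = -4*cos(70deg) - 2*sin(70deg)
= -4*0.3420 - 2*0.9397
= -3.25
v'_2 = -4*sin(70deg) + 2*cos(70deg)
= -4*0.9397 + 2*0.3420
= -3.07
v' = -3.25*e1 - 3.07*e2


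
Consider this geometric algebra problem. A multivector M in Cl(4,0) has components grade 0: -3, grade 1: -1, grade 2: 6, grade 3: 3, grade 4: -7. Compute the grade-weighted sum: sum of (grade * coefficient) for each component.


Grade-weighted sum = sum of grade_k * coefficient_k
0*(-3) = 0
1*(-1) = -1
2*6 = 12
3*3 = 9
4*(-7) = -28
Total = 0 + (-1) + 12 + 9 + (-28) = -8


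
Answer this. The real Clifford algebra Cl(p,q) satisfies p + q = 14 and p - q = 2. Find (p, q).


We need p + q = 14 and p - q = 2.
Adding: 2p = 14 + 2 = 16, so p = 8.
Then q = 14 - 8 = 6.
(p, q) = (8, 6)


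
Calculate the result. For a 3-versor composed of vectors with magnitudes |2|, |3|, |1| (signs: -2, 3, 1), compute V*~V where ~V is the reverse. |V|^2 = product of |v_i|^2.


Each vector v_i has |v_i|^2 = s_i^2
Squared scales: (-2)^2 = 4, 3^2 = 9, 1^2 = 1
|V|^2 = 4 * 9 * 1
= 36


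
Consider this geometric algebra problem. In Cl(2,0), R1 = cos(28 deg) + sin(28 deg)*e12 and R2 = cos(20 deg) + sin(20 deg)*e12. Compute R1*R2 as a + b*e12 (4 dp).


Same-plane rotors commute and their half-angles add:
R1*R2 = cos(a1 + a2) + sin(a1 + a2)*e12.
a1 + a2 = 28 + 20 = 48 deg
cos(48 deg) = 0.6691
sin(48 deg) = 0.7431
R1*R2 = 0.6691 + 0.7431*e12


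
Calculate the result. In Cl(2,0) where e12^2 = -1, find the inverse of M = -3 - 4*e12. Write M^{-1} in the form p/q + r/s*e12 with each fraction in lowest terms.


M = -3 - 4*e12, where e12^2 = -1.
Since M commutes with its reverse ~M = a - b*e12, M * ~M = a^2 - b^2*e12^2 = a^2 + b^2.
So M^{-1} = ~M / (a^2 + b^2) = (a - b*e12)/(a^2 + b^2).
a^2 + b^2 = 9 + 16 = 25
Scalar part = -3/25 = -3/25
Bivector coeff = 4/25 = 4/25
M^{-1} = -3/25 + 4/25*e12


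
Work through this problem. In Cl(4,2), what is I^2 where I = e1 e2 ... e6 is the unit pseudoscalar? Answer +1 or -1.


The pseudoscalar I = e1...e_n (product of all n generators) of Cl(p,q) satisfies I^2 = (-1)^(q + n(n-1)/2).
p = 4, q = 2, n = p + q = 6
n(n-1)/2 = 6 * 5 / 2 = 15
Exponent = q + n(n-1)/2 = 2 + 15 = 17
I^2 = (-1)^17 = -1


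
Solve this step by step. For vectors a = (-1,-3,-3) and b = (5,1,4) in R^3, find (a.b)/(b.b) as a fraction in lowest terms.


Projection coefficient = (a . b) / (b . b)
a . b = (-1)*5 + (-3)*1 + (-3)*4
= -5 + (-3) + (-12) = -20
b . b = 5^2 + 1^2 + 4^2
= 25 + 1 + 16 = 42
Coefficient = -20/42
In lowest terms: -10/21


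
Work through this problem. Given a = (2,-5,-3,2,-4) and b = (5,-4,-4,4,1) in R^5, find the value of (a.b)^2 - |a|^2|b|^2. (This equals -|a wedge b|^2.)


a . b = 2*5 + (-5)*(-4) + (-3)*(-4) + 2*4 + (-4)*1
= 10 + 20 + 12 + 8 + (-4) = 46
|a|^2 = 2^2 + (-5)^2 + (-3)^2 + 2^2 + (-4)^2 = 58
|b|^2 = 5^2 + (-4)^2 + (-4)^2 + 4^2 + 1^2 = 74
(a.b)^2 = 46^2 = 2116
|a|^2 * |b|^2 = 58 * 74 = 4292
Result = 2116 - 4292 = -2176


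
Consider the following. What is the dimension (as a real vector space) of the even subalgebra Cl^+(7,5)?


Even subalgebra dimension = 2^(n-1)
n = 7 + 5 = 12
2^(12 - 1) = 2^11 = 2048
Verification: sum of C(12,k) for even k = 1 + 66 + 495 + 924 + 495 + 66 + 1 = 2048
Result = 2048


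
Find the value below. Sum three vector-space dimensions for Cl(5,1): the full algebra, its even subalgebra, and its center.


n = 5 + 1 = 6
Total dim = 2^6 = 64
Even subalgebra dim = 2^5 = 32
n is even, so center dim = 1
Sum = 64 + 32 + 1 = 97


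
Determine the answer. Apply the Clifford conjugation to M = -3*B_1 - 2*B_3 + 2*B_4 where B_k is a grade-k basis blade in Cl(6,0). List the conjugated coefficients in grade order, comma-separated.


Clifford conjugate sign for grade k: (-1)^(k(k+1)/2)
Grade 1: (-1)^(1*2/2) = (-1)^1 = -1, coeff -3 -> 3
Grade 3: (-1)^(3*4/2) = (-1)^6 = 1, coeff -2 -> -2
Grade 4: (-1)^(4*5/2) = (-1)^10 = 1, coeff 2 -> 2
Conjugated coefficients: 3, -2, 2


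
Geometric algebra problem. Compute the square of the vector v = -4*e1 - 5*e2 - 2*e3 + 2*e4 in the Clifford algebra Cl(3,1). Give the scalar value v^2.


v^2 = sum of c_i^2 * e_i^2
Positive signature terms (e_i^2 = +1): (-4)^2 + (-5)^2 + (-2)^2 = 45
Negative signature terms (e_j^2 = -1): 2^2 = 4
v^2 = 45 - 4 = 41


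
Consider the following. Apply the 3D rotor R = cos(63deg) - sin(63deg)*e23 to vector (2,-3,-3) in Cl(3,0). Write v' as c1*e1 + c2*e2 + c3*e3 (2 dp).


Rotor R = cos(63deg) - sin(63deg)*e23
Rotation angle theta = 2 * 63 = 126 degrees in the e23 plane (e2 -> e3).
The component perpendicular to the plane (e1) is invariant: v'_1 = v1 = 2.00
cos(126deg) = -0.5878, sin(126deg) = 0.8090
v'_2 = v2*cos(theta) - v3*sin(theta) = -3*(-0.5878) - (-3)*0.8090 = 4.19
v'_3 = v2*sin(theta) + v3*cos(theta) = -3*0.8090 + (-3)*(-0.5878) = -0.66
v' = 2.00*e1 + 4.19*e2 - 0.66*e3


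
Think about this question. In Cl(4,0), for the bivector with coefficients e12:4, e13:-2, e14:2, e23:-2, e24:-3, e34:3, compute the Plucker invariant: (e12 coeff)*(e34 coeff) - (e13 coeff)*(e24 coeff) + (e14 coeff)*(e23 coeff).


Plucker relation: af - be + cd
a*f = 4*3 = 12
b*e = (-2)*(-3) = 6
c*d = 2*(-2) = -4
af - be + cd = 12 - 6 + (-4)
= 2


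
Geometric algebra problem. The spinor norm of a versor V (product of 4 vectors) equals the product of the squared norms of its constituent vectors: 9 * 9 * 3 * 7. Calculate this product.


Spinor norm N(V) = |v1|^2 * |v2|^2 * ... * |v4|^2
= 9 * 9 * 3 * 7
Running product: 9, 81, 243, 1701
N(V) = 1701
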